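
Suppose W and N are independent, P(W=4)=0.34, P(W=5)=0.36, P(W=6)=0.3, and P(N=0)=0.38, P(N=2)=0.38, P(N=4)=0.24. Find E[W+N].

6.68

E[W+N] = Σ_w Σ_n (w+n) · P(W=w)P(N=n)
 = 4·0.1292 + 6·0.1292 + 8·0.0816 + 5·0.1368 + 7·0.1368 + 9·0.0864 + 6·0.114 + 8·0.114 + 10·0.072
 = 0.5168 + 0.7752 + 0.6528 + 0.684 + 0.9576 + 0.7776 + 0.684 + 0.912 + 0.72
 = 6.68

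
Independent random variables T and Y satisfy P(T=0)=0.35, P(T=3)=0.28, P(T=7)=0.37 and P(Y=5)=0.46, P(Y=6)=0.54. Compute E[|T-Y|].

3.1904

E[|T-Y|] = Σ_t Σ_y |t-y| · P(T=t)P(Y=y)
 = 5·0.161 + 6·0.189 + 2·0.1288 + 3·0.1512 + 2·0.1702 + 1·0.1998
 = 0.805 + 1.134 + 0.2576 + 0.4536 + 0.3404 + 0.1998
 = 3.1904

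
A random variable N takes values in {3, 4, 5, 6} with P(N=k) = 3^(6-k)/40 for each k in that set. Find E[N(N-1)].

9

E[N(N-1)] = Σ n(n-1)·P(N=n)
 = 6·27/40 + 12·9/40 + 20·3/40 + 30·1/40
 = 81/20 + 27/10 + 3/2 + 3/4
 = 9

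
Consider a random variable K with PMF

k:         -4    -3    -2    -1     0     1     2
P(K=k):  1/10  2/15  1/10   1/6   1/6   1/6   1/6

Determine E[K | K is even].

-0.5

P(K is even) = 1/10 + 1/10 + 1/6 + 1/6 = 8/15.
E[K | K is even] = [(-4)·1/10 + (-2)·1/10 + 0·1/6 + 2·1/6] / (8/15)
 = -4/15 / (8/15)
 = -1/2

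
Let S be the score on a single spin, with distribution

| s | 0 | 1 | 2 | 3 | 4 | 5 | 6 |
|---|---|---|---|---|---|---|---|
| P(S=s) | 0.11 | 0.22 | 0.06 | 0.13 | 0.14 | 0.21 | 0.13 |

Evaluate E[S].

E[S] = Σ s·P(S=s)
 = 0·0.11 + 1·0.22 + 2·0.06 + 3·0.13 + 4·0.14 + 5·0.21 + 6·0.13
 = 0 + 0.22 + 0.12 + 0.39 + 0.56 + 1.05 + 0.78
 = 3.12

3.12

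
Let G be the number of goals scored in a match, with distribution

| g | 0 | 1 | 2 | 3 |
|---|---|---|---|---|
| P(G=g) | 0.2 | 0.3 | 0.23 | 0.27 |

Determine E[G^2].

3.65

E[G^2] = Σ g^2·P(G=g)
 = 0·0.2 + 1·0.3 + 4·0.23 + 9·0.27
 = 0 + 0.3 + 0.92 + 2.43
 = 3.65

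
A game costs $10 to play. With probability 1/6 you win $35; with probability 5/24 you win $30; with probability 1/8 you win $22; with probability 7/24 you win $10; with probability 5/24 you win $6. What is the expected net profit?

E[payout] = 35·1/6 + 30·5/24 + 22·1/8 + 10·7/24 + 6·5/24
 = 35/6 + 25/4 + 11/4 + 35/12 + 5/4
 = 19
Net = 19 - 10 = 9

9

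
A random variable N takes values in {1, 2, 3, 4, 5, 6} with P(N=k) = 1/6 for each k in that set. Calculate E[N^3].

73.5

E[N^3] = Σ n^3·P(N=n)
 = 1·1/6 + 8·1/6 + 27·1/6 + 64·1/6 + 125·1/6 + 216·1/6
 = 1/6 + 4/3 + 9/2 + 32/3 + 125/6 + 36
 = 147/2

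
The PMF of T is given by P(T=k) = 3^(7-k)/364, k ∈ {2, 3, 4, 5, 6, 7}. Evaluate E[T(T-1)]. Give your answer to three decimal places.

4.418

E[T(T-1)] = Σ t(t-1)·P(T=t)
 = 2·243/364 + 6·81/364 + 12·27/364 + 20·9/364 + 30·3/364 + 42·1/364
 = 243/182 + 243/182 + 81/91 + 45/91 + 45/182 + 3/26
 = 402/91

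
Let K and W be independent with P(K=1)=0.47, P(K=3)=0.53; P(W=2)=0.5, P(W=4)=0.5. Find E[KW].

E[KW] = Σ_k Σ_w kw · P(K=k)P(W=w)
 = 2·0.235 + 4·0.235 + 6·0.265 + 12·0.265
 = 0.47 + 0.94 + 1.59 + 3.18
 = 6.18

6.18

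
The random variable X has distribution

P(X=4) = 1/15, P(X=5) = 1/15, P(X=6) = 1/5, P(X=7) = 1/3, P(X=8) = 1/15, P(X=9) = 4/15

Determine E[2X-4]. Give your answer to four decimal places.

E[2X-4] = Σ (2x-4)·P(X=x)
 = 4·1/15 + 6·1/15 + 8·1/5 + 10·1/3 + 12·1/15 + 14·4/15
 = 4/15 + 2/5 + 8/5 + 10/3 + 4/5 + 56/15
 = 152/15

10.1333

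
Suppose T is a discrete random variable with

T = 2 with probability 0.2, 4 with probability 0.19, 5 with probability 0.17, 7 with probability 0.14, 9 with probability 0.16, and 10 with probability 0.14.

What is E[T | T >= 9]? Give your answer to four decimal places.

9.4667

P(T >= 9) = 0.16 + 0.14 = 0.3.
E[T | T >= 9] = [9·0.16 + 10·0.14] / 0.3
 = 2.84 / 0.3
 = 142/15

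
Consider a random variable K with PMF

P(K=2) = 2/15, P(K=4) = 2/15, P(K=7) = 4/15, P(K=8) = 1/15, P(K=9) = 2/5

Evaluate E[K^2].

52.4

E[K^2] = Σ k^2·P(K=k)
 = 4·2/15 + 16·2/15 + 49·4/15 + 64·1/15 + 81·2/5
 = 8/15 + 32/15 + 196/15 + 64/15 + 162/5
 = 262/5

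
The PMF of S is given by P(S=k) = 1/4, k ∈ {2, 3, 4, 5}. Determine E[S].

3.5

E[S] = Σ s·P(S=s)
 = 2·1/4 + 3·1/4 + 4·1/4 + 5·1/4
 = 1/2 + 3/4 + 1 + 5/4
 = 7/2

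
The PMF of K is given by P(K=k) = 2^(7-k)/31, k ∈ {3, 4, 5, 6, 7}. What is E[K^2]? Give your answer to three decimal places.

15.903

E[K^2] = Σ k^2·P(K=k)
 = 9·16/31 + 16·8/31 + 25·4/31 + 36·2/31 + 49·1/31
 = 144/31 + 128/31 + 100/31 + 72/31 + 49/31
 = 493/31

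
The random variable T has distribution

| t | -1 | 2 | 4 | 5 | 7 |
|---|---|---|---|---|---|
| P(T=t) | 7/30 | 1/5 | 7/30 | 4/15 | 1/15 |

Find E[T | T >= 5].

5.4

P(T >= 5) = 4/15 + 1/15 = 1/3.
E[T | T >= 5] = [5·4/15 + 7·1/15] / (1/3)
 = 9/5 / (1/3)
 = 27/5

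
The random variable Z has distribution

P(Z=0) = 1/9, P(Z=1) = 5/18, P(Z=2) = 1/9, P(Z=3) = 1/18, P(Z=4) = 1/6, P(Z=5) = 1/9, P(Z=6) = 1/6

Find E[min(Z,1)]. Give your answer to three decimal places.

0.889

E[min(Z,1)] = Σ min(z,1)·P(Z=z)
 = 0·1/9 + 1·5/18 + 1·1/9 + 1·1/18 + 1·1/6 + 1·1/9 + 1·1/6
 = 0 + 5/18 + 1/9 + 1/18 + 1/6 + 1/9 + 1/6
 = 8/9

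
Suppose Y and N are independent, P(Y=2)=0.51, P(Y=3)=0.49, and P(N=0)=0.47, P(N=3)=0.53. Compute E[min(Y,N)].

1.3197

E[min(Y,N)] = Σ_y Σ_n min(y,n) · P(Y=y)P(N=n)
 = 0·0.2397 + 2·0.2703 + 0·0.2303 + 3·0.2597
 = 0 + 0.5406 + 0 + 0.7791
 = 1.3197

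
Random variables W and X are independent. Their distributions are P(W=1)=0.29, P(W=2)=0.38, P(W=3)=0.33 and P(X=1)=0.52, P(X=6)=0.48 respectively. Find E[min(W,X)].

1.4992

E[min(W,X)] = Σ_w Σ_x min(w,x) · P(W=w)P(X=x)
 = 1·0.1508 + 1·0.1392 + 1·0.1976 + 2·0.1824 + 1·0.1716 + 3·0.1584
 = 0.1508 + 0.1392 + 0.1976 + 0.3648 + 0.1716 + 0.4752
 = 1.4992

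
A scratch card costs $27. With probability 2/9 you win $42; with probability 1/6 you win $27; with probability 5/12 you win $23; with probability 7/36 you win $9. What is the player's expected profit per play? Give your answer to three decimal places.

E[payout] = 42·2/9 + 27·1/6 + 23·5/12 + 9·7/36
 = 28/3 + 9/2 + 115/12 + 7/4
 = 151/6
Net = 151/6 - 27 = -11/6

-1.833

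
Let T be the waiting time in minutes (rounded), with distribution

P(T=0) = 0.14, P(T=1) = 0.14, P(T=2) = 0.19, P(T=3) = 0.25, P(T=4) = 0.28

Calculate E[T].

E[T] = Σ t·P(T=t)
 = 0·0.14 + 1·0.14 + 2·0.19 + 3·0.25 + 4·0.28
 = 0 + 0.14 + 0.38 + 0.75 + 1.12
 = 2.39

2.39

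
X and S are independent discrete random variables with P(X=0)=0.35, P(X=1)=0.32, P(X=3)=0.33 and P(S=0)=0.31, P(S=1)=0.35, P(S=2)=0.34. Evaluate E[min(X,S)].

E[min(X,S)] = Σ_x Σ_s min(x,s) · P(X=x)P(S=s)
 = 0·0.1085 + 0·0.1225 + 0·0.119 + 0·0.0992 + 1·0.112 + 1·0.1088 + 0·0.1023 + 1·0.1155 + 2·0.1122
 = 0 + 0 + 0 + 0 + 0.112 + 0.1088 + 0 + 0.1155 + 0.2244
 = 0.5607

0.5607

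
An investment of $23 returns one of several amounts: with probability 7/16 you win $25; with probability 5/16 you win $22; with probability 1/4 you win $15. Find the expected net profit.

-1.4375

E[payout] = 25·7/16 + 22·5/16 + 15·1/4
 = 175/16 + 55/8 + 15/4
 = 345/16
Net = 345/16 - 23 = -23/16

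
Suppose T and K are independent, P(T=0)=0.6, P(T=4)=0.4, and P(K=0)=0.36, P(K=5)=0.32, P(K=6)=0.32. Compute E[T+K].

5.12

E[T+K] = Σ_t Σ_k (t+k) · P(T=t)P(K=k)
 = 0·0.216 + 5·0.192 + 6·0.192 + 4·0.144 + 9·0.128 + 10·0.128
 = 0 + 0.96 + 1.152 + 0.576 + 1.152 + 1.28
 = 5.12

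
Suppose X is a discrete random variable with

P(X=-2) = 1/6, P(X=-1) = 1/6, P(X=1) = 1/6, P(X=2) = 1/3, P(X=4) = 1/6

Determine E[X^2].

E[X^2] = Σ x^2·P(X=x)
 = 4·1/6 + 1·1/6 + 1·1/6 + 4·1/3 + 16·1/6
 = 2/3 + 1/6 + 1/6 + 4/3 + 8/3
 = 5

5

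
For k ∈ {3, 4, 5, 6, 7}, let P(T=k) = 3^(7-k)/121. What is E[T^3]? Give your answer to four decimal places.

E[T^3] = Σ t^3·P(T=t)
 = 27·81/121 + 64·27/121 + 125·9/121 + 216·3/121 + 343·1/121
 = 2187/121 + 1728/121 + 1125/121 + 648/121 + 343/121
 = 6031/121

49.8430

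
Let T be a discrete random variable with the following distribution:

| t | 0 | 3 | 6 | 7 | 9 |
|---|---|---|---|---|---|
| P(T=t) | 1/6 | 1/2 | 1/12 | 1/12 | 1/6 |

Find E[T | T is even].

2

P(T is even) = 1/6 + 1/12 = 1/4.
E[T | T is even] = [0·1/6 + 6·1/12] / (1/4)
 = 1/2 / (1/4)
 = 2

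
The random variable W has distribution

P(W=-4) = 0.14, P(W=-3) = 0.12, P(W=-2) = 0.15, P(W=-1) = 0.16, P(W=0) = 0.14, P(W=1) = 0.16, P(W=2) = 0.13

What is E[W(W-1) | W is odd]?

P(W is odd) = 0.12 + 0.16 + 0.16 = 0.44.
E[W(W-1) | W is odd] = [12·0.12 + 2·0.16 + 0·0.16] / 0.44
 = 1.76 / 0.44
 = 4

4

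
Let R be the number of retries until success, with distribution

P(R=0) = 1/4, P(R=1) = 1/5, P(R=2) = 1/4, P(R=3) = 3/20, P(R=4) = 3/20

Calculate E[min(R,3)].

1.6

E[min(R,3)] = Σ min(r,3)·P(R=r)
 = 0·1/4 + 1·1/5 + 2·1/4 + 3·3/20 + 3·3/20
 = 0 + 1/5 + 1/2 + 9/20 + 9/20
 = 8/5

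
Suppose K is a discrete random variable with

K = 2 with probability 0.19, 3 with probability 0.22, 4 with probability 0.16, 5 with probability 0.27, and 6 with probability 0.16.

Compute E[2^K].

E[2^K] = Σ 2^k·P(K=k)
 = 4·0.19 + 8·0.22 + 16·0.16 + 32·0.27 + 64·0.16
 = 0.76 + 1.76 + 2.56 + 8.64 + 10.24
 = 23.96

23.96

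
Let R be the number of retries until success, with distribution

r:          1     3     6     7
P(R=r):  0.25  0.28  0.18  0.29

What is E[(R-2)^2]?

E[(R-2)^2] = Σ (r-2)^2·P(R=r)
 = 1·0.25 + 1·0.28 + 16·0.18 + 25·0.29
 = 0.25 + 0.28 + 2.88 + 7.25
 = 10.66

10.66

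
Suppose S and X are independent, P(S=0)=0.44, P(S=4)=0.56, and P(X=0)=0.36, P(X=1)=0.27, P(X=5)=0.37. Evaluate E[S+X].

E[S+X] = Σ_s Σ_x (s+x) · P(S=s)P(X=x)
 = 0·0.1584 + 1·0.1188 + 5·0.1628 + 4·0.2016 + 5·0.1512 + 9·0.2072
 = 0 + 0.1188 + 0.814 + 0.8064 + 0.756 + 1.8648
 = 4.36

4.36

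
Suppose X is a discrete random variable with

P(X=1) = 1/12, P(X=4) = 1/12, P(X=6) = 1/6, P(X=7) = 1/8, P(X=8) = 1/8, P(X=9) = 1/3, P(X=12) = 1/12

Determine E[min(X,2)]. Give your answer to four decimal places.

E[min(X,2)] = Σ min(x,2)·P(X=x)
 = 1·1/12 + 2·1/12 + 2·1/6 + 2·1/8 + 2·1/8 + 2·1/3 + 2·1/12
 = 1/12 + 1/6 + 1/3 + 1/4 + 1/4 + 2/3 + 1/6
 = 23/12

1.9167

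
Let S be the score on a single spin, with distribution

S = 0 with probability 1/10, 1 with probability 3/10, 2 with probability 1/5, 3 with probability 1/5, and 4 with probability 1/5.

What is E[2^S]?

E[2^S] = Σ 2^s·P(S=s)
 = 1·1/10 + 2·3/10 + 4·1/5 + 8·1/5 + 16·1/5
 = 1/10 + 3/5 + 4/5 + 8/5 + 16/5
 = 63/10

6.3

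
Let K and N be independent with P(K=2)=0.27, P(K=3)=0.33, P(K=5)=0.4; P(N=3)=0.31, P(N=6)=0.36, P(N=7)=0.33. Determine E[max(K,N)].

5.648

E[max(K,N)] = Σ_k Σ_n max(k,n) · P(K=k)P(N=n)
 = 3·0.0837 + 6·0.0972 + 7·0.0891 + 3·0.1023 + 6·0.1188 + 7·0.1089 + 5·0.124 + 6·0.144 + 7·0.132
 = 0.2511 + 0.5832 + 0.6237 + 0.3069 + 0.7128 + 0.7623 + 0.62 + 0.864 + 0.924
 = 5.648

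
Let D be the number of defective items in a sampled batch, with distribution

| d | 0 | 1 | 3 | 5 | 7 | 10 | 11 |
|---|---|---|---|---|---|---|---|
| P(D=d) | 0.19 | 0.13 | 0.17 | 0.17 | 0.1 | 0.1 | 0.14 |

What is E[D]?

4.73

E[D] = Σ d·P(D=d)
 = 0·0.19 + 1·0.13 + 3·0.17 + 5·0.17 + 7·0.1 + 10·0.1 + 11·0.14
 = 0 + 0.13 + 0.51 + 0.85 + 0.7 + 1 + 1.54
 = 4.73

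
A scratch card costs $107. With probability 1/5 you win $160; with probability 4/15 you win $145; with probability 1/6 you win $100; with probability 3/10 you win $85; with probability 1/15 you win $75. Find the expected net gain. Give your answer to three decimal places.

E[payout] = 160·1/5 + 145·4/15 + 100·1/6 + 85·3/10 + 75·1/15
 = 32 + 116/3 + 50/3 + 51/2 + 5
 = 707/6
Net = 707/6 - 107 = 65/6

10.833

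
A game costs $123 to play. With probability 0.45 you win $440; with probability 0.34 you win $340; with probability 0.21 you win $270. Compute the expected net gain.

247.3

E[payout] = 440·0.45 + 340·0.34 + 270·0.21
 = 198 + 115.6 + 56.7
 = 370.3
Net = 370.3 - 123 = 247.3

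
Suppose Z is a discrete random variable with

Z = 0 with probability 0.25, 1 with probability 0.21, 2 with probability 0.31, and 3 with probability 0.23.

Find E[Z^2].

E[Z^2] = Σ z^2·P(Z=z)
 = 0·0.25 + 1·0.21 + 4·0.31 + 9·0.23
 = 0 + 0.21 + 1.24 + 2.07
 = 3.52

3.52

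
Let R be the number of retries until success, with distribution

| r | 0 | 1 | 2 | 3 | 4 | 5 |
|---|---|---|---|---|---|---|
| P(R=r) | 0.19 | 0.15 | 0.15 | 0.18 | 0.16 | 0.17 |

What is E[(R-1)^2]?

5.22

E[(R-1)^2] = Σ (r-1)^2·P(R=r)
 = 1·0.19 + 0·0.15 + 1·0.15 + 4·0.18 + 9·0.16 + 16·0.17
 = 0.19 + 0 + 0.15 + 0.72 + 1.44 + 2.72
 = 5.22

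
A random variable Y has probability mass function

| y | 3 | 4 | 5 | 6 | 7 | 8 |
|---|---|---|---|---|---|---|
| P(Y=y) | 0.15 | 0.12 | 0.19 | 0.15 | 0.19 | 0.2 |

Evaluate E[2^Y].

94.32

E[2^Y] = Σ 2^y·P(Y=y)
 = 8·0.15 + 16·0.12 + 32·0.19 + 64·0.15 + 128·0.19 + 256·0.2
 = 1.2 + 1.92 + 6.08 + 9.6 + 24.32 + 51.2
 = 94.32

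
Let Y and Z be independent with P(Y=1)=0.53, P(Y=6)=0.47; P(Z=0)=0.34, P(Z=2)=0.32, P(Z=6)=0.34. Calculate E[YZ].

E[YZ] = Σ_y Σ_z yz · P(Y=y)P(Z=z)
 = 0·0.1802 + 2·0.1696 + 6·0.1802 + 0·0.1598 + 12·0.1504 + 36·0.1598
 = 0 + 0.3392 + 1.0812 + 0 + 1.8048 + 5.7528
 = 8.978

8.978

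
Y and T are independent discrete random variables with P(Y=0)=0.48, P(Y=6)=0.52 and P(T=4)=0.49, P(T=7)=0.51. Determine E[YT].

17.2536

E[YT] = Σ_y Σ_t yt · P(Y=y)P(T=t)
 = 0·0.2352 + 0·0.2448 + 24·0.2548 + 42·0.2652
 = 0 + 0 + 6.1152 + 11.1384
 = 17.2536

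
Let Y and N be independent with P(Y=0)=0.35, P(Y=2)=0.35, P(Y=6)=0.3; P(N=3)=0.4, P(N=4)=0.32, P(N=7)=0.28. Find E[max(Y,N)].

4.992

E[max(Y,N)] = Σ_y Σ_n max(y,n) · P(Y=y)P(N=n)
 = 3·0.14 + 4·0.112 + 7·0.098 + 3·0.14 + 4·0.112 + 7·0.098 + 6·0.12 + 6·0.096 + 7·0.084
 = 0.42 + 0.448 + 0.686 + 0.42 + 0.448 + 0.686 + 0.72 + 0.576 + 0.588
 = 4.992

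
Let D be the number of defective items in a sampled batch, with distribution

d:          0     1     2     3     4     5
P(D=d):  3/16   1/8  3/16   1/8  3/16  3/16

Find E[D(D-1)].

7.125

E[D(D-1)] = Σ d(d-1)·P(D=d)
 = 0·3/16 + 0·1/8 + 2·3/16 + 6·1/8 + 12·3/16 + 20·3/16
 = 0 + 0 + 3/8 + 3/4 + 9/4 + 15/4
 = 57/8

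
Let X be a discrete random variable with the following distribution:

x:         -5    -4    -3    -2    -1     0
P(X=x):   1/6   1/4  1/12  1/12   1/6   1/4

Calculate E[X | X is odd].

-3

P(X is odd) = 1/6 + 1/12 + 1/6 = 5/12.
E[X | X is odd] = [(-5)·1/6 + (-3)·1/12 + (-1)·1/6] / (5/12)
 = -5/4 / (5/12)
 = -3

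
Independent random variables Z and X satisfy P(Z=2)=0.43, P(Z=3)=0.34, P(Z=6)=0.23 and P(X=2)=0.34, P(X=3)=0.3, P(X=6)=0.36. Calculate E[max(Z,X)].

4.3754

E[max(Z,X)] = Σ_z Σ_x max(z,x) · P(Z=z)P(X=x)
 = 2·0.1462 + 3·0.129 + 6·0.1548 + 3·0.1156 + 3·0.102 + 6·0.1224 + 6·0.0782 + 6·0.069 + 6·0.0828
 = 0.2924 + 0.387 + 0.9288 + 0.3468 + 0.306 + 0.7344 + 0.4692 + 0.414 + 0.4968
 = 4.3754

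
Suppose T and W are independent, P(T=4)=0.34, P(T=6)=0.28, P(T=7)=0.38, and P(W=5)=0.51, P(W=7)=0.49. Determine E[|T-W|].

1.3408

E[|T-W|] = Σ_t Σ_w |t-w| · P(T=t)P(W=w)
 = 1·0.1734 + 3·0.1666 + 1·0.1428 + 1·0.1372 + 2·0.1938 + 0·0.1862
 = 0.1734 + 0.4998 + 0.1428 + 0.1372 + 0.3876 + 0
 = 1.3408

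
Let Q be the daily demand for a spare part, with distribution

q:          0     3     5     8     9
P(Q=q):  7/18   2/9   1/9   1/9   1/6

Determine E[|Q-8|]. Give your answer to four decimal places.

E[|Q-8|] = Σ |q-8|·P(Q=q)
 = 8·7/18 + 5·2/9 + 3·1/9 + 0·1/9 + 1·1/6
 = 28/9 + 10/9 + 1/3 + 0 + 1/6
 = 85/18

4.7222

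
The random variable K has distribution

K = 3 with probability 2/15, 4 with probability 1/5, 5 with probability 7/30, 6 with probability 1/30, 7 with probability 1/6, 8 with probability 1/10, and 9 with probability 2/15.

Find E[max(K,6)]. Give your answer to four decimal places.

E[max(K,6)] = Σ max(k,6)·P(K=k)
 = 6·2/15 + 6·1/5 + 6·7/30 + 6·1/30 + 7·1/6 + 8·1/10 + 9·2/15
 = 4/5 + 6/5 + 7/5 + 1/5 + 7/6 + 4/5 + 6/5
 = 203/30

6.7667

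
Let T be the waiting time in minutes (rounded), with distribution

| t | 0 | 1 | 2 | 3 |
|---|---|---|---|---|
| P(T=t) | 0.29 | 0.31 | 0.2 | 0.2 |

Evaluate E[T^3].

7.31

E[T^3] = Σ t^3·P(T=t)
 = 0·0.29 + 1·0.31 + 8·0.2 + 27·0.2
 = 0 + 0.31 + 1.6 + 5.4
 = 7.31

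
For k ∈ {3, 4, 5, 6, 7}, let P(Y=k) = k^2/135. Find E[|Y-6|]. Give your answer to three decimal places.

E[|Y-6|] = Σ |y-6|·P(Y=y)
 = 3·1/15 + 2·16/135 + 1·5/27 + 0·4/15 + 1·49/135
 = 1/5 + 32/135 + 5/27 + 0 + 49/135
 = 133/135

0.985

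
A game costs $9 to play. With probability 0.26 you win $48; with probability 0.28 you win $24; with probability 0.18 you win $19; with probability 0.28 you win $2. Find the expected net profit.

14.18

E[payout] = 48·0.26 + 24·0.28 + 19·0.18 + 2·0.28
 = 12.48 + 6.72 + 3.42 + 0.56
 = 23.18
Net = 23.18 - 9 = 14.18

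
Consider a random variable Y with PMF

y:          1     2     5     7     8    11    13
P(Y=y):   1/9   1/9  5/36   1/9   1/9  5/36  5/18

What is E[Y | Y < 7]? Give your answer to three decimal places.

P(Y < 7) = 1/9 + 1/9 + 5/36 = 13/36.
E[Y | Y < 7] = [1·1/9 + 2·1/9 + 5·5/36] / (13/36)
 = 37/36 / (13/36)
 = 37/13

2.846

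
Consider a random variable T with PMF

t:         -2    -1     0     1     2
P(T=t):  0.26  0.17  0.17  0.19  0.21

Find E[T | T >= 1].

P(T >= 1) = 0.19 + 0.21 = 0.4.
E[T | T >= 1] = [1·0.19 + 2·0.21] / 0.4
 = 0.61 / 0.4
 = 61/40

1.525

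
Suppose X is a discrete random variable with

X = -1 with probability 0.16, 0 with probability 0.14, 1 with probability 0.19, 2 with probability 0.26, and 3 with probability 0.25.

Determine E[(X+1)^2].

7.24

E[(X+1)^2] = Σ (x+1)^2·P(X=x)
 = 0·0.16 + 1·0.14 + 4·0.19 + 9·0.26 + 16·0.25
 = 0 + 0.14 + 0.76 + 2.34 + 4
 = 7.24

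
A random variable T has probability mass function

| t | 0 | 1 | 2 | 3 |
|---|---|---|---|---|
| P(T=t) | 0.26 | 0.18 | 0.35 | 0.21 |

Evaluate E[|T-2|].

0.91

E[|T-2|] = Σ |t-2|·P(T=t)
 = 2·0.26 + 1·0.18 + 0·0.35 + 1·0.21
 = 0.52 + 0.18 + 0 + 0.21
 = 0.91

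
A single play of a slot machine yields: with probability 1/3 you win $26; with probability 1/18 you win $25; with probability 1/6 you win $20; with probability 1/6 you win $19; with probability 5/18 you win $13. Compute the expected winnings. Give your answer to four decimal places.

E[payout] = 26·1/3 + 25·1/18 + 20·1/6 + 19·1/6 + 13·5/18
 = 26/3 + 25/18 + 10/3 + 19/6 + 65/18
 = 121/6

20.1667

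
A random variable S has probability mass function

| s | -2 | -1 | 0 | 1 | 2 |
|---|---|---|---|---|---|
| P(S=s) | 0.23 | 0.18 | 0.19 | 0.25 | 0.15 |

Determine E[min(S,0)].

E[min(S,0)] = Σ min(s,0)·P(S=s)
 = (-2)·0.23 + (-1)·0.18 + 0·0.19 + 0·0.25 + 0·0.15
 = (-0.46) + (-0.18) + 0 + 0 + 0
 = -0.64

-0.64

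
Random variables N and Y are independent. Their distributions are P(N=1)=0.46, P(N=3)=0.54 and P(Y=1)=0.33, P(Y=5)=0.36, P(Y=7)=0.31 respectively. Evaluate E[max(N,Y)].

E[max(N,Y)] = Σ_n Σ_y max(n,y) · P(N=n)P(Y=y)
 = 1·0.1518 + 5·0.1656 + 7·0.1426 + 3·0.1782 + 5·0.1944 + 7·0.1674
 = 0.1518 + 0.828 + 0.9982 + 0.5346 + 0.972 + 1.1718
 = 4.6564

4.6564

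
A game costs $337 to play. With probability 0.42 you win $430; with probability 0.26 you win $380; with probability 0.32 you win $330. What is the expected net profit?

48

E[payout] = 430·0.42 + 380·0.26 + 330·0.32
 = 180.6 + 98.8 + 105.6
 = 385
Net = 385 - 337 = 48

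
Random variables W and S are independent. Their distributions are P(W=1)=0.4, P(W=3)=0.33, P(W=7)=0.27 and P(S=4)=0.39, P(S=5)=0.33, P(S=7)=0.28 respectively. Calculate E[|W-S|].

E[|W-S|] = Σ_w Σ_s |w-s| · P(W=w)P(S=s)
 = 3·0.156 + 4·0.132 + 6·0.112 + 1·0.1287 + 2·0.1089 + 4·0.0924 + 3·0.1053 + 2·0.0891 + 0·0.0756
 = 0.468 + 0.528 + 0.672 + 0.1287 + 0.2178 + 0.3696 + 0.3159 + 0.1782 + 0
 = 2.8782

2.8782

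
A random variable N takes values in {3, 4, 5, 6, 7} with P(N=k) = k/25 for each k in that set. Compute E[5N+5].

E[5N+5] = Σ (5n+5)·P(N=n)
 = 20·3/25 + 25·4/25 + 30·1/5 + 35·6/25 + 40·7/25
 = 12/5 + 4 + 6 + 42/5 + 56/5
 = 32

32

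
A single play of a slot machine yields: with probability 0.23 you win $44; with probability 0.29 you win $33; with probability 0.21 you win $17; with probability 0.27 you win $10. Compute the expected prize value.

E[payout] = 44·0.23 + 33·0.29 + 17·0.21 + 10·0.27
 = 10.12 + 9.57 + 3.57 + 2.7
 = 25.96

25.96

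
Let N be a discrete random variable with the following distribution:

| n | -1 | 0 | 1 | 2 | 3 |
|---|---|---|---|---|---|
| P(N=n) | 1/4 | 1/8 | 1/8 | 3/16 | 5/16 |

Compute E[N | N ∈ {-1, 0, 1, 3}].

P(N ∈ {-1, 0, 1, 3}) = 1/4 + 1/8 + 1/8 + 5/16 = 13/16.
E[N | N ∈ {-1, 0, 1, 3}] = [(-1)·1/4 + 0·1/8 + 1·1/8 + 3·5/16] / (13/16)
 = 13/16 / (13/16)
 = 1

1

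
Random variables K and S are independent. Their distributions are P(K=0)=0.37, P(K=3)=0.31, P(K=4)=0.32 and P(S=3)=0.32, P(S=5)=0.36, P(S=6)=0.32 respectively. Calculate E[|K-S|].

2.6748

E[|K-S|] = Σ_k Σ_s |k-s| · P(K=k)P(S=s)
 = 3·0.1184 + 5·0.1332 + 6·0.1184 + 0·0.0992 + 2·0.1116 + 3·0.0992 + 1·0.1024 + 1·0.1152 + 2·0.1024
 = 0.3552 + 0.666 + 0.7104 + 0 + 0.2232 + 0.2976 + 0.1024 + 0.1152 + 0.2048
 = 2.6748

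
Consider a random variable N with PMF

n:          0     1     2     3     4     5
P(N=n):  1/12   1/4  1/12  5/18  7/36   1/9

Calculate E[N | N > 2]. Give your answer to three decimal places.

P(N > 2) = 5/18 + 7/36 + 1/9 = 7/12.
E[N | N > 2] = [3·5/18 + 4·7/36 + 5·1/9] / (7/12)
 = 13/6 / (7/12)
 = 26/7

3.714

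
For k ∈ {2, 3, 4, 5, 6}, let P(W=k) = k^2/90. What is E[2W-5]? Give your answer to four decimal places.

E[2W-5] = Σ (2w-5)·P(W=w)
 = (-1)·2/45 + 1·1/10 + 3·8/45 + 5·5/18 + 7·2/5
 = (-2/45) + 1/10 + 8/15 + 25/18 + 14/5
 = 43/9

4.7778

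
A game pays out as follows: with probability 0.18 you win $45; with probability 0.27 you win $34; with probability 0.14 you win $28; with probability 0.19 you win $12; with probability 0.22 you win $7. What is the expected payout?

E[payout] = 45·0.18 + 34·0.27 + 28·0.14 + 12·0.19 + 7·0.22
 = 8.1 + 9.18 + 3.92 + 2.28 + 1.54
 = 25.02

25.02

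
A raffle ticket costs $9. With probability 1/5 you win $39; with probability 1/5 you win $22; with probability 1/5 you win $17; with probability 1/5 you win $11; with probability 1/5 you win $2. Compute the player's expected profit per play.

9.2

E[payout] = 39·1/5 + 22·1/5 + 17·1/5 + 11·1/5 + 2·1/5
 = 39/5 + 22/5 + 17/5 + 11/5 + 2/5
 = 91/5
Net = 91/5 - 9 = 46/5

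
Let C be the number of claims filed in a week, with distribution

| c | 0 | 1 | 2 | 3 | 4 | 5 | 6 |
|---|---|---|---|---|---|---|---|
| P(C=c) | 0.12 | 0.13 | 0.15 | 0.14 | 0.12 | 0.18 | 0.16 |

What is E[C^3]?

E[C^3] = Σ c^3·P(C=c)
 = 0·0.12 + 1·0.13 + 8·0.15 + 27·0.14 + 64·0.12 + 125·0.18 + 216·0.16
 = 0 + 0.13 + 1.2 + 3.78 + 7.68 + 22.5 + 34.56
 = 69.85

69.85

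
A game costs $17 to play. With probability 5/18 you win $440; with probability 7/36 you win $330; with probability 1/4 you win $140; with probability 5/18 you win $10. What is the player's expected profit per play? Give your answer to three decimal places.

207.167

E[payout] = 440·5/18 + 330·7/36 + 140·1/4 + 10·5/18
 = 1100/9 + 385/6 + 35 + 25/9
 = 1345/6
Net = 1345/6 - 17 = 1243/6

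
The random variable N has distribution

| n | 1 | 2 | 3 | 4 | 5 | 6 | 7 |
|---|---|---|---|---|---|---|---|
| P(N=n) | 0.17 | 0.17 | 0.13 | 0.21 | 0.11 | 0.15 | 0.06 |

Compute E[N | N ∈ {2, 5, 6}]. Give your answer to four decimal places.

P(N ∈ {2, 5, 6}) = 0.17 + 0.11 + 0.15 = 0.43.
E[N | N ∈ {2, 5, 6}] = [2·0.17 + 5·0.11 + 6·0.15] / 0.43
 = 1.79 / 0.43
 = 179/43

4.1628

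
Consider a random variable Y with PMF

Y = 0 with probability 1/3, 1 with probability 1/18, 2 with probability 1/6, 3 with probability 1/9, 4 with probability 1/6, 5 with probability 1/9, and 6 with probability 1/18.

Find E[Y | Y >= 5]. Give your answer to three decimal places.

5.333

P(Y >= 5) = 1/9 + 1/18 = 1/6.
E[Y | Y >= 5] = [5·1/9 + 6·1/18] / (1/6)
 = 8/9 / (1/6)
 = 16/3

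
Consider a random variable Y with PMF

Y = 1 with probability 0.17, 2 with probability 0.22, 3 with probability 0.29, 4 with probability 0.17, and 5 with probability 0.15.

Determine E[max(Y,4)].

4.15

E[max(Y,4)] = Σ max(y,4)·P(Y=y)
 = 4·0.17 + 4·0.22 + 4·0.29 + 4·0.17 + 5·0.15
 = 0.68 + 0.88 + 1.16 + 0.68 + 0.75
 = 4.15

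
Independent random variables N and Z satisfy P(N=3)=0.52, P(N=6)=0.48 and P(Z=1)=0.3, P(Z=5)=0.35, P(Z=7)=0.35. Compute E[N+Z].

8.94

E[N+Z] = Σ_n Σ_z (n+z) · P(N=n)P(Z=z)
 = 4·0.156 + 8·0.182 + 10·0.182 + 7·0.144 + 11·0.168 + 13·0.168
 = 0.624 + 1.456 + 1.82 + 1.008 + 1.848 + 2.184
 = 8.94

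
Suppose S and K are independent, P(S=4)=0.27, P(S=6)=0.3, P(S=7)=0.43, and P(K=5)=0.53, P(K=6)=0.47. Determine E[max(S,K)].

E[max(S,K)] = Σ_s Σ_k max(s,k) · P(S=s)P(K=k)
 = 5·0.1431 + 6·0.1269 + 6·0.159 + 6·0.141 + 7·0.2279 + 7·0.2021
 = 0.7155 + 0.7614 + 0.954 + 0.846 + 1.5953 + 1.4147
 = 6.2869

6.2869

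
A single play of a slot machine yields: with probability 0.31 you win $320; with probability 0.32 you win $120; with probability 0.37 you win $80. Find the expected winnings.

E[payout] = 320·0.31 + 120·0.32 + 80·0.37
 = 99.2 + 38.4 + 29.6
 = 167.2

167.2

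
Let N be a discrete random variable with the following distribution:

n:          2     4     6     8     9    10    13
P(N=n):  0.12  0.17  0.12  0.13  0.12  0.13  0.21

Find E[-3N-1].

E[-3N-1] = Σ (-3n-1)·P(N=n)
 = (-7)·0.12 + (-13)·0.17 + (-19)·0.12 + (-25)·0.13 + (-28)·0.12 + (-31)·0.13 + (-40)·0.21
 = (-0.84) + (-2.21) + (-2.28) + (-3.25) + (-3.36) + (-4.03) + (-8.4)
 = -24.37

-24.37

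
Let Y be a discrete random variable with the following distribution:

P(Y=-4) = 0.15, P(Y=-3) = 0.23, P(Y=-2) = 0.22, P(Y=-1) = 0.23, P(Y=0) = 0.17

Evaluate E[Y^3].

-17.8

E[Y^3] = Σ y^3·P(Y=y)
 = (-64)·0.15 + (-27)·0.23 + (-8)·0.22 + (-1)·0.23 + 0·0.17
 = (-9.6) + (-6.21) + (-1.76) + (-0.23) + 0
 = -17.8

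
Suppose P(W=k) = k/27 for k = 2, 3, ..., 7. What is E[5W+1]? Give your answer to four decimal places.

E[5W+1] = Σ (5w+1)·P(W=w)
 = 11·2/27 + 16·1/9 + 21·4/27 + 26·5/27 + 31·2/9 + 36·7/27
 = 22/27 + 16/9 + 28/9 + 130/27 + 62/9 + 28/3
 = 722/27

26.7407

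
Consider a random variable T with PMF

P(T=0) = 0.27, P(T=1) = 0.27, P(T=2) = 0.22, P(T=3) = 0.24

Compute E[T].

E[T] = Σ t·P(T=t)
 = 0·0.27 + 1·0.27 + 2·0.22 + 3·0.24
 = 0 + 0.27 + 0.44 + 0.72
 = 1.43

1.43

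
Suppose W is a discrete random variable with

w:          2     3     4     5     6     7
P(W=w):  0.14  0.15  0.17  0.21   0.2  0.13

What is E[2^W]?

E[2^W] = Σ 2^w·P(W=w)
 = 4·0.14 + 8·0.15 + 16·0.17 + 32·0.21 + 64·0.2 + 128·0.13
 = 0.56 + 1.2 + 2.72 + 6.72 + 12.8 + 16.64
 = 40.64

40.64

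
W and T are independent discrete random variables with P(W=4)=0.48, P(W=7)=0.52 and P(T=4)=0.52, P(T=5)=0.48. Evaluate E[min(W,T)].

4.2496

E[min(W,T)] = Σ_w Σ_t min(w,t) · P(W=w)P(T=t)
 = 4·0.2496 + 4·0.2304 + 4·0.2704 + 5·0.2496
 = 0.9984 + 0.9216 + 1.0816 + 1.248
 = 4.2496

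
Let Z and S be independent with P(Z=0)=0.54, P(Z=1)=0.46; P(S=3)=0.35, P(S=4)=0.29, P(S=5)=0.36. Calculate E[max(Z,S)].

4.01

E[max(Z,S)] = Σ_z Σ_s max(z,s) · P(Z=z)P(S=s)
 = 3·0.189 + 4·0.1566 + 5·0.1944 + 3·0.161 + 4·0.1334 + 5·0.1656
 = 0.567 + 0.6264 + 0.972 + 0.483 + 0.5336 + 0.828
 = 4.01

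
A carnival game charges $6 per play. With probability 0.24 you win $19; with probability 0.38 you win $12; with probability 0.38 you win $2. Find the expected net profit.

3.88

E[payout] = 19·0.24 + 12·0.38 + 2·0.38
 = 4.56 + 4.56 + 0.76
 = 9.88
Net = 9.88 - 6 = 3.88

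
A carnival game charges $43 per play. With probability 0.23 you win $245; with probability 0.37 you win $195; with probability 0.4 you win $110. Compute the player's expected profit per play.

129.5

E[payout] = 245·0.23 + 195·0.37 + 110·0.4
 = 56.35 + 72.15 + 44
 = 172.5
Net = 172.5 - 43 = 129.5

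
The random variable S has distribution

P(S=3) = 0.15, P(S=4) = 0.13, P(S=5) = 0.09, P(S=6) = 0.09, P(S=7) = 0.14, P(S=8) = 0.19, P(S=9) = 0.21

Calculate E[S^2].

44.95

E[S^2] = Σ s^2·P(S=s)
 = 9·0.15 + 16·0.13 + 25·0.09 + 36·0.09 + 49·0.14 + 64·0.19 + 81·0.21
 = 1.35 + 2.08 + 2.25 + 3.24 + 6.86 + 12.16 + 17.01
 = 44.95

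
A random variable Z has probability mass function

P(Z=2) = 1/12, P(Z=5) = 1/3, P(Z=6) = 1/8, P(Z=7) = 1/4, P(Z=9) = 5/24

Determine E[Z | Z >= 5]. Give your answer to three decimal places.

P(Z >= 5) = 1/3 + 1/8 + 1/4 + 5/24 = 11/12.
E[Z | Z >= 5] = [5·1/3 + 6·1/8 + 7·1/4 + 9·5/24] / (11/12)
 = 145/24 / (11/12)
 = 145/22

6.591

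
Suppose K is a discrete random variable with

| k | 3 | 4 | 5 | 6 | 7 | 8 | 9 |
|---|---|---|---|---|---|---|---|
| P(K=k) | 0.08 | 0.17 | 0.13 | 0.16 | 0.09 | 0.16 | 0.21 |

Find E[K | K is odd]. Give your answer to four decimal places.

P(K is odd) = 0.08 + 0.13 + 0.09 + 0.21 = 0.51.
E[K | K is odd] = [3·0.08 + 5·0.13 + 7·0.09 + 9·0.21] / 0.51
 = 3.41 / 0.51
 = 341/51

6.6863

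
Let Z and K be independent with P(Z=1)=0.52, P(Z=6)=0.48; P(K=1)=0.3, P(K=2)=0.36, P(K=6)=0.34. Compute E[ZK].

10.404

E[ZK] = Σ_z Σ_k zk · P(Z=z)P(K=k)
 = 1·0.156 + 2·0.1872 + 6·0.1768 + 6·0.144 + 12·0.1728 + 36·0.1632
 = 0.156 + 0.3744 + 1.0608 + 0.864 + 2.0736 + 5.8752
 = 10.404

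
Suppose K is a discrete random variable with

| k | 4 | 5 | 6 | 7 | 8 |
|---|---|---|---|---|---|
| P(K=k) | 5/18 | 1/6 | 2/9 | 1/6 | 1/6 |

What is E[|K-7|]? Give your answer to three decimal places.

1.556

E[|K-7|] = Σ |k-7|·P(K=k)
 = 3·5/18 + 2·1/6 + 1·2/9 + 0·1/6 + 1·1/6
 = 5/6 + 1/3 + 2/9 + 0 + 1/6
 = 14/9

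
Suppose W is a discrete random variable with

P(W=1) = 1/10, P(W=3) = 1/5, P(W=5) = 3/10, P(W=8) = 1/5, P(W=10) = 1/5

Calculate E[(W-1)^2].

31.6

E[(W-1)^2] = Σ (w-1)^2·P(W=w)
 = 0·1/10 + 4·1/5 + 16·3/10 + 49·1/5 + 81·1/5
 = 0 + 4/5 + 24/5 + 49/5 + 81/5
 = 158/5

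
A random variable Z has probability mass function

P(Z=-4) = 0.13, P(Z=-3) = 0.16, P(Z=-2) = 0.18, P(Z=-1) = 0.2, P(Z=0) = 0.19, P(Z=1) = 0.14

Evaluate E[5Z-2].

E[5Z-2] = Σ (5z-2)·P(Z=z)
 = (-22)·0.13 + (-17)·0.16 + (-12)·0.18 + (-7)·0.2 + (-2)·0.19 + 3·0.14
 = (-2.86) + (-2.72) + (-2.16) + (-1.4) + (-0.38) + 0.42
 = -9.1

-9.1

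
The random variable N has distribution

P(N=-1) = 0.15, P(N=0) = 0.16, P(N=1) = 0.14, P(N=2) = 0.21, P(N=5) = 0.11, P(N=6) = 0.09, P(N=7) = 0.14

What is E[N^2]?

E[N^2] = Σ n^2·P(N=n)
 = 1·0.15 + 0·0.16 + 1·0.14 + 4·0.21 + 25·0.11 + 36·0.09 + 49·0.14
 = 0.15 + 0 + 0.14 + 0.84 + 2.75 + 3.24 + 6.86
 = 13.98

13.98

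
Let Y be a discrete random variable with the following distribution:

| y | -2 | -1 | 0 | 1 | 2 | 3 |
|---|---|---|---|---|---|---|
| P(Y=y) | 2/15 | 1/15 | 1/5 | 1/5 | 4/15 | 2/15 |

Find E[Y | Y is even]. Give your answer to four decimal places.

0.4444

P(Y is even) = 2/15 + 1/5 + 4/15 = 3/5.
E[Y | Y is even] = [(-2)·2/15 + 0·1/5 + 2·4/15] / (3/5)
 = 4/15 / (3/5)
 = 4/9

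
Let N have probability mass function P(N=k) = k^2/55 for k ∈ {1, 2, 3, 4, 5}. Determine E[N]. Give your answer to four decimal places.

E[N] = Σ n·P(N=n)
 = 1·1/55 + 2·4/55 + 3·9/55 + 4·16/55 + 5·5/11
 = 1/55 + 8/55 + 27/55 + 64/55 + 25/11
 = 45/11

4.0909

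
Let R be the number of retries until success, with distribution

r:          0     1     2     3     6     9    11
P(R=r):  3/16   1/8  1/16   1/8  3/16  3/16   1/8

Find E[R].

4.8125

E[R] = Σ r·P(R=r)
 = 0·3/16 + 1·1/8 + 2·1/16 + 3·1/8 + 6·3/16 + 9·3/16 + 11·1/8
 = 0 + 1/8 + 1/8 + 3/8 + 9/8 + 27/16 + 11/8
 = 77/16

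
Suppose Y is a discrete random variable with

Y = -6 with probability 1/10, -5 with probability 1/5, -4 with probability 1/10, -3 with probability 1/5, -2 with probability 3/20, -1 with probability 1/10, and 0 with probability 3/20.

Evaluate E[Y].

E[Y] = Σ y·P(Y=y)
 = (-6)·1/10 + (-5)·1/5 + (-4)·1/10 + (-3)·1/5 + (-2)·3/20 + (-1)·1/10 + 0·3/20
 = (-3/5) + (-1) + (-2/5) + (-3/5) + (-3/10) + (-1/10) + 0
 = -3

-3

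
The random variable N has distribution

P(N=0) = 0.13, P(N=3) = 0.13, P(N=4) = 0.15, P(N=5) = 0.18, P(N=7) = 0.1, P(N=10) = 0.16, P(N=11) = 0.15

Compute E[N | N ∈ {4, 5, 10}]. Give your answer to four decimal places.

6.3265

P(N ∈ {4, 5, 10}) = 0.15 + 0.18 + 0.16 = 0.49.
E[N | N ∈ {4, 5, 10}] = [4·0.15 + 5·0.18 + 10·0.16] / 0.49
 = 3.1 / 0.49
 = 310/49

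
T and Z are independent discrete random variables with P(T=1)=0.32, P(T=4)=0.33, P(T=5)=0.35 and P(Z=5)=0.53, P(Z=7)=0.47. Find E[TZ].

E[TZ] = Σ_t Σ_z tz · P(T=t)P(Z=z)
 = 5·0.1696 + 7·0.1504 + 20·0.1749 + 28·0.1551 + 25·0.1855 + 35·0.1645
 = 0.848 + 1.0528 + 3.498 + 4.3428 + 4.6375 + 5.7575
 = 20.1366

20.1366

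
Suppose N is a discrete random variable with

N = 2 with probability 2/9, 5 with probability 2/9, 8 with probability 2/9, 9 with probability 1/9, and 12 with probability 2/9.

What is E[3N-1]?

20

E[3N-1] = Σ (3n-1)·P(N=n)
 = 5·2/9 + 14·2/9 + 23·2/9 + 26·1/9 + 35·2/9
 = 10/9 + 28/9 + 46/9 + 26/9 + 70/9
 = 20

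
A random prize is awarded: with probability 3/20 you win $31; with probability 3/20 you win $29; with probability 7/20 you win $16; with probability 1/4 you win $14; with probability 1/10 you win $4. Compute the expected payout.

E[payout] = 31·3/20 + 29·3/20 + 16·7/20 + 14·1/4 + 4·1/10
 = 93/20 + 87/20 + 28/5 + 7/2 + 2/5
 = 37/2

18.5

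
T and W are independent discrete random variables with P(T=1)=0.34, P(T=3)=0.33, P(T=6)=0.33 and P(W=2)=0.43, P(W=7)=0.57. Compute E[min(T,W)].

E[min(T,W)] = Σ_t Σ_w min(t,w) · P(T=t)P(W=w)
 = 1·0.1462 + 1·0.1938 + 2·0.1419 + 3·0.1881 + 2·0.1419 + 6·0.1881
 = 0.1462 + 0.1938 + 0.2838 + 0.5643 + 0.2838 + 1.1286
 = 2.6005

2.6005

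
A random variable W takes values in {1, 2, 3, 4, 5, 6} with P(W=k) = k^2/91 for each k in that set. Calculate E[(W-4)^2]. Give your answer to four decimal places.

E[(W-4)^2] = Σ (w-4)^2·P(W=w)
 = 9·1/91 + 4·4/91 + 1·9/91 + 0·16/91 + 1·25/91 + 4·36/91
 = 9/91 + 16/91 + 9/91 + 0 + 25/91 + 144/91
 = 29/13

2.2308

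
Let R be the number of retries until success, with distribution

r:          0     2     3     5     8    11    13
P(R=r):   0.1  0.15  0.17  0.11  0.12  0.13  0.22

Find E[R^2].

65.47

E[R^2] = Σ r^2·P(R=r)
 = 0·0.1 + 4·0.15 + 9·0.17 + 25·0.11 + 64·0.12 + 121·0.13 + 169·0.22
 = 0 + 0.6 + 1.53 + 2.75 + 7.68 + 15.73 + 37.18
 = 65.47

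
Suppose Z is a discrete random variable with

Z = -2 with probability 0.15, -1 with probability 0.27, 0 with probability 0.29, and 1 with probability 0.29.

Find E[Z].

E[Z] = Σ z·P(Z=z)
 = (-2)·0.15 + (-1)·0.27 + 0·0.29 + 1·0.29
 = (-0.3) + (-0.27) + 0 + 0.29
 = -0.28

-0.28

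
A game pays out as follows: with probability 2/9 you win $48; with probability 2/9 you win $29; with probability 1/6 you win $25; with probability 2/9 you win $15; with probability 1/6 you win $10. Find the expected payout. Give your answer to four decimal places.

E[payout] = 48·2/9 + 29·2/9 + 25·1/6 + 15·2/9 + 10·1/6
 = 32/3 + 58/9 + 25/6 + 10/3 + 5/3
 = 473/18

26.2778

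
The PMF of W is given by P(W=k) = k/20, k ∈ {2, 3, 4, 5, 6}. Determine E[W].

4.5

E[W] = Σ w·P(W=w)
 = 2·1/10 + 3·3/20 + 4·1/5 + 5·1/4 + 6·3/10
 = 1/5 + 9/20 + 4/5 + 5/4 + 9/5
 = 9/2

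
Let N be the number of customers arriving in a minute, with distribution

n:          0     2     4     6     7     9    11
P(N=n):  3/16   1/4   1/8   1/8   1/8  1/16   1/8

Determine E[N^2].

33.8125

E[N^2] = Σ n^2·P(N=n)
 = 0·3/16 + 4·1/4 + 16·1/8 + 36·1/8 + 49·1/8 + 81·1/16 + 121·1/8
 = 0 + 1 + 2 + 9/2 + 49/8 + 81/16 + 121/8
 = 541/16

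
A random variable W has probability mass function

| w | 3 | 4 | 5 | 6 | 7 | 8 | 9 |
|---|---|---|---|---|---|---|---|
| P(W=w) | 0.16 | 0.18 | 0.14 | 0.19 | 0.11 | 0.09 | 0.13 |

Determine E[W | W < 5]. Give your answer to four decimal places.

P(W < 5) = 0.16 + 0.18 = 0.34.
E[W | W < 5] = [3·0.16 + 4·0.18] / 0.34
 = 1.2 / 0.34
 = 60/17

3.5294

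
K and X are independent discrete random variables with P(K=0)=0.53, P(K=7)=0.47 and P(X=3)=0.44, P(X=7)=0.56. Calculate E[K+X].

8.53

E[K+X] = Σ_k Σ_x (k+x) · P(K=k)P(X=x)
 = 3·0.2332 + 7·0.2968 + 10·0.2068 + 14·0.2632
 = 0.6996 + 2.0776 + 2.068 + 3.6848
 = 8.53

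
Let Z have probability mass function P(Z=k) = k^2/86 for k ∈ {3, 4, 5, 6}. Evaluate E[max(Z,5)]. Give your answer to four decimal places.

5.4186

E[max(Z,5)] = Σ max(z,5)·P(Z=z)
 = 5·9/86 + 5·8/43 + 5·25/86 + 6·18/43
 = 45/86 + 40/43 + 125/86 + 108/43
 = 233/43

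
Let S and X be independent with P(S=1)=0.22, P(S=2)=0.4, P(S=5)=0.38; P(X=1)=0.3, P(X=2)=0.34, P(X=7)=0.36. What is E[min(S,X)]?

E[min(S,X)] = Σ_s Σ_x min(s,x) · P(S=s)P(X=x)
 = 1·0.066 + 1·0.0748 + 1·0.0792 + 1·0.12 + 2·0.136 + 2·0.144 + 1·0.114 + 2·0.1292 + 5·0.1368
 = 0.066 + 0.0748 + 0.0792 + 0.12 + 0.272 + 0.288 + 0.114 + 0.2584 + 0.684
 = 1.9564

1.9564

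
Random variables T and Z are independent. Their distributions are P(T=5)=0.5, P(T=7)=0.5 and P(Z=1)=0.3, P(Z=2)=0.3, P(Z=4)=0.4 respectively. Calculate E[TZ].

E[TZ] = Σ_t Σ_z tz · P(T=t)P(Z=z)
 = 5·0.15 + 10·0.15 + 20·0.2 + 7·0.15 + 14·0.15 + 28·0.2
 = 0.75 + 1.5 + 4 + 1.05 + 2.1 + 5.6
 = 15

15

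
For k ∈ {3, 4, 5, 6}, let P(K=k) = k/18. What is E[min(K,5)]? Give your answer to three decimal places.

E[min(K,5)] = Σ min(k,5)·P(K=k)
 = 3·1/6 + 4·2/9 + 5·5/18 + 5·1/3
 = 1/2 + 8/9 + 25/18 + 5/3
 = 40/9

4.444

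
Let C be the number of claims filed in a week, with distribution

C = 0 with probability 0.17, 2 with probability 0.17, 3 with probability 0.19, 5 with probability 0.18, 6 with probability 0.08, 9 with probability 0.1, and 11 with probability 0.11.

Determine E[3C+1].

14.2

E[3C+1] = Σ (3c+1)·P(C=c)
 = 1·0.17 + 7·0.17 + 10·0.19 + 16·0.18 + 19·0.08 + 28·0.1 + 34·0.11
 = 0.17 + 1.19 + 1.9 + 2.88 + 1.52 + 2.8 + 3.74
 = 14.2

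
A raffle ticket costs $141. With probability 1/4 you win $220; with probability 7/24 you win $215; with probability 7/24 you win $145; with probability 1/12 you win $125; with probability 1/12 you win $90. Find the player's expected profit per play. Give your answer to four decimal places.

36.9167

E[payout] = 220·1/4 + 215·7/24 + 145·7/24 + 125·1/12 + 90·1/12
 = 55 + 1505/24 + 1015/24 + 125/12 + 15/2
 = 2135/12
Net = 2135/12 - 141 = 443/12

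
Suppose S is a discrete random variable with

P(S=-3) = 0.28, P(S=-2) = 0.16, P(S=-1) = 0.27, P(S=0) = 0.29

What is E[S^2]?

E[S^2] = Σ s^2·P(S=s)
 = 9·0.28 + 4·0.16 + 1·0.27 + 0·0.29
 = 2.52 + 0.64 + 0.27 + 0
 = 3.43

3.43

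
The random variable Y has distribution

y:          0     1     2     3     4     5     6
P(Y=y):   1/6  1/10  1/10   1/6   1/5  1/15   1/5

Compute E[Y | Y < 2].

0.375

P(Y < 2) = 1/6 + 1/10 = 4/15.
E[Y | Y < 2] = [0·1/6 + 1·1/10] / (4/15)
 = 1/10 / (4/15)
 = 3/8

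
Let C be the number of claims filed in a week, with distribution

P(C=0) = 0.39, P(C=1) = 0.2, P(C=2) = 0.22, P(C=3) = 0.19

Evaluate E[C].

1.21

E[C] = Σ c·P(C=c)
 = 0·0.39 + 1·0.2 + 2·0.22 + 3·0.19
 = 0 + 0.2 + 0.44 + 0.57
 = 1.21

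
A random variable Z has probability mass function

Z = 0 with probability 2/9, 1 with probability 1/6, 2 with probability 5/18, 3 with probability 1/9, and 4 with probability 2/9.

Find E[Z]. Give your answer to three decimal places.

1.944

E[Z] = Σ z·P(Z=z)
 = 0·2/9 + 1·1/6 + 2·5/18 + 3·1/9 + 4·2/9
 = 0 + 1/6 + 5/9 + 1/3 + 8/9
 = 35/18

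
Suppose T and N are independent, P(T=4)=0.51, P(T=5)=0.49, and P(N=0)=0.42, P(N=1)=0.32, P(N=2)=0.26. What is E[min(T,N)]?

E[min(T,N)] = Σ_t Σ_n min(t,n) · P(T=t)P(N=n)
 = 0·0.2142 + 1·0.1632 + 2·0.1326 + 0·0.2058 + 1·0.1568 + 2·0.1274
 = 0 + 0.1632 + 0.2652 + 0 + 0.1568 + 0.2548
 = 0.84

0.84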